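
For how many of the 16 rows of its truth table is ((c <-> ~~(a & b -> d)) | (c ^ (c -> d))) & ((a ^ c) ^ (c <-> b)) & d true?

a | b | c | d || (a & b) | ((a & b) -> d) | ~((a & b) -> d) | ~~((a & b) -> d) | (c <-> ~~((a & b) -> d)) | (c -> d) | (c ^ (c -> d)) | (a ^ c) | (c <-> b) | ((a ^ c) ^ (c <-> b)) | φ
F | F | F | F ||    F    |       T        |        F        |        T         |            F             |    T     |       T        |    F    |     T     |           T           | F
F | F | F | T ||    F    |       T        |        F        |        T         |            F             |    T     |       T        |    F    |     T     |           T           | T
F | F | T | F ||    F    |       T        |        F        |        T         |            T             |    F     |       T        |    T    |     F     |           T           | F
F | F | T | T ||    F    |       T        |        F        |        T         |            T             |    T     |       F        |    T    |     F     |           T           | T
F | T | F | F ||    F    |       T        |        F        |        T         |            F             |    T     |       T        |    F    |     F     |           F           | F
F | T | F | T ||    F    |       T        |        F        |        T         |            F             |    T     |       T        |    F    |     F     |           F           | F
F | T | T | F ||    F    |       T        |        F        |        T         |            T             |    F     |       T        |    T    |     T     |           F           | F
F | T | T | T ||    F    |       T        |        F        |        T         |            T             |    T     |       F        |    T    |     T     |           F           | F
T | F | F | F ||    F    |       T        |        F        |        T         |            F             |    T     |       T        |    T    |     T     |           F           | F
T | F | F | T ||    F    |       T        |        F        |        T         |            F             |    T     |       T        |    T    |     T     |           F           | F
T | F | T | F ||    F    |       T        |        F        |        T         |            T             |    F     |       T        |    F    |     F     |           F           | F
T | F | T | T ||    F    |       T        |        F        |        T         |            T             |    T     |       F        |    F    |     F     |           F           | F
T | T | F | F ||    T    |       F        |        T        |        F         |            T             |    T     |       T        |    T    |     F     |           T           | F
T | T | F | T ||    T    |       T        |        F        |        T         |            F             |    T     |       T        |    T    |     F     |           T           | T
T | T | T | F ||    T    |       F        |        T        |        F         |            F             |    F     |       T        |    F    |     T     |           T           | F
T | T | T | T ||    T    |       T        |        F        |        T         |            T             |    T     |       F        |    F    |     T     |           T           | T
The formula is true on 4 of the 16 rows.

4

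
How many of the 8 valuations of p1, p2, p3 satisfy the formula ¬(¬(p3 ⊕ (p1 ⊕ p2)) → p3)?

p1 | p2 | p3 | ¬(¬(p3 ⊕ (p1 ⊕ p2)) → p3)
-- | -- | -- | -------------------------
F  | F  | F  |             T            
F  | F  | T  |             F            
F  | T  | F  |             F            
F  | T  | T  |             F            
T  | F  | F  |             F            
T  | F  | T  |             F            
T  | T  | F  |             T            
T  | T  | T  |             F            
The formula is true on 2 of the 8 rows.

2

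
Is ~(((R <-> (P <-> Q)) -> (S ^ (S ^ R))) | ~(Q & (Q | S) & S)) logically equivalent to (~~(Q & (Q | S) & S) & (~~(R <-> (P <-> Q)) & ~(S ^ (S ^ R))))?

P  Q  R  S  |  φ  ψ
0  0  0  0  |  0  0
0  0  0  1  |  0  0
0  0  1  0  |  0  0
0  0  1  1  |  0  0
0  1  0  0  |  0  0
0  1  0  1  |  1  1
0  1  1  0  |  0  0
0  1  1  1  |  0  0
1  0  0  0  |  0  0
1  0  0  1  |  0  0
1  0  1  0  |  0  0
1  0  1  1  |  0  0
1  1  0  0  |  0  0
1  1  0  1  |  0  0
1  1  1  0  |  0  0
1  1  1  1  |  0  0
The columns for φ and ψ agree on every row, so they are logically equivalent.

equivalent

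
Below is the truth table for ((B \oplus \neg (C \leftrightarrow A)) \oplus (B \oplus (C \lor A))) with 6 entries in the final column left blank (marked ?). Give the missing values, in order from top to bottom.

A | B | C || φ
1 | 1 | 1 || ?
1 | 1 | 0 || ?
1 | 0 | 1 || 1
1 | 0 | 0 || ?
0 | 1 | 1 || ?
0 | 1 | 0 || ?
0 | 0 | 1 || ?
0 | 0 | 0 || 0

1, 0, 0, 0, 0, 0

Row A=1, B=1, C=1: (B \oplus \neg (C \leftrightarrow A)) = 1, (B \oplus (C \lor A)) = 0, so the formula = 1.
Row A=1, B=1, C=0: (B \oplus \neg (C \leftrightarrow A)) = 0, (B \oplus (C \lor A)) = 0, so the formula = 0.
Row A=1, B=0, C=0: (B \oplus \neg (C \leftrightarrow A)) = 1, (B \oplus (C \lor A)) = 1, so the formula = 0.
Row A=0, B=1, C=1: (B \oplus \neg (C \leftrightarrow A)) = 0, (B \oplus (C \lor A)) = 0, so the formula = 0.
Row A=0, B=1, C=0: (B \oplus \neg (C \leftrightarrow A)) = 1, (B \oplus (C \lor A)) = 1, so the formula = 0.
Row A=0, B=0, C=1: (B \oplus \neg (C \leftrightarrow A)) = 1, (B \oplus (C \lor A)) = 1, so the formula = 0.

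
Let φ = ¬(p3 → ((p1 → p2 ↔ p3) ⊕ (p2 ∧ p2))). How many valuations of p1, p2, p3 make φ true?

3

  p1  |   p2  |   p3  | (p1 → p2) | ((p1 → p2) ↔ p3) | (p2 ∧ p2) |   φ  
----- | ----- | ----- | --------- | ---------------- | --------- | -----
False | False | False |    True   |      False       |   False   | False
False | False |  True |    True   |       True       |   False   | False
False |  True | False |    True   |      False       |    True   | False
False |  True |  True |    True   |       True       |    True   |  True
 True | False | False |   False   |       True       |   False   | False
 True | False |  True |   False   |      False       |   False   |  True
 True |  True | False |    True   |      False       |    True   | False
 True |  True |  True |    True   |       True       |    True   |  True
The formula is true on 3 of the 8 rows.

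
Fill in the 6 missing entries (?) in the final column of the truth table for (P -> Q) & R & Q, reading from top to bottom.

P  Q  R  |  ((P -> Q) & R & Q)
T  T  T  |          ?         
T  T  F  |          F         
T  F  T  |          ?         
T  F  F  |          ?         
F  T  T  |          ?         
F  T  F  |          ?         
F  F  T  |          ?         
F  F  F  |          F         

Row P=T, Q=T, R=T: (P -> Q) = T, so ((P -> Q) & R & Q) = T.
Row P=T, Q=F, R=T: (P -> Q) = F, so ((P -> Q) & R & Q) = F.
Row P=T, Q=F, R=F: (P -> Q) = F, so ((P -> Q) & R & Q) = F.
Row P=F, Q=T, R=T: (P -> Q) = T, so ((P -> Q) & R & Q) = T.
Row P=F, Q=T, R=F: (P -> Q) = T, so ((P -> Q) & R & Q) = F.
Row P=F, Q=F, R=T: (P -> Q) = T, so ((P -> Q) & R & Q) = F.

T, F, F, T, F, F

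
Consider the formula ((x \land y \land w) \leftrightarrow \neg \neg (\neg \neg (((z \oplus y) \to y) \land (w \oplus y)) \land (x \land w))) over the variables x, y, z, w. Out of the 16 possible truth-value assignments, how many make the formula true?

13

x  y  z  w  |  (x \land y \land w)  (z \oplus y)  ((z \oplus y) \to y)  (w \oplus y)  (x \land w)  φ
F  F  F  F  |           F                F                 T                 F             F       T
F  F  F  T  |           F                F                 T                 T             F       T
F  F  T  F  |           F                T                 F                 F             F       T
F  F  T  T  |           F                T                 F                 T             F       T
F  T  F  F  |           F                T                 T                 T             F       T
F  T  F  T  |           F                T                 T                 F             F       T
F  T  T  F  |           F                F                 T                 T             F       T
F  T  T  T  |           F                F                 T                 F             F       T
T  F  F  F  |           F                F                 T                 F             F       T
T  F  F  T  |           F                F                 T                 T             T       F
T  F  T  F  |           F                T                 F                 F             F       T
T  F  T  T  |           F                T                 F                 T             T       T
T  T  F  F  |           F                T                 T                 T             F       T
T  T  F  T  |           T                T                 T                 F             T       F
T  T  T  F  |           F                F                 T                 T             F       T
T  T  T  T  |           T                F                 T                 F             T       F
The formula is true on 13 of the 16 rows.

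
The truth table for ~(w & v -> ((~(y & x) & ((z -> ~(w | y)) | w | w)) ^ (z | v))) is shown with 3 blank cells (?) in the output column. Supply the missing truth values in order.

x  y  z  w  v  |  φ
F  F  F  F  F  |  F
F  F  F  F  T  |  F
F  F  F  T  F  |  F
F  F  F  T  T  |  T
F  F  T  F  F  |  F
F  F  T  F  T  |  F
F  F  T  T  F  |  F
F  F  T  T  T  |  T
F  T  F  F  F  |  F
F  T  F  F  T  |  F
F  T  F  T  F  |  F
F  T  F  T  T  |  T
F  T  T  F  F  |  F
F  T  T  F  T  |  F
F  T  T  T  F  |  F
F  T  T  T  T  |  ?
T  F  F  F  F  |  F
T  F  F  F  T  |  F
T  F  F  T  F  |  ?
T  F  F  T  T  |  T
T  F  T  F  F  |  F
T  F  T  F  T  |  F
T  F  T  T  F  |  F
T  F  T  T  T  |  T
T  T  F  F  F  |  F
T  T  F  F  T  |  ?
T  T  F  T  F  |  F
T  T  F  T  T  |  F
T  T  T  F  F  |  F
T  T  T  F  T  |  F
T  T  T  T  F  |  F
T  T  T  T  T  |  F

T, F, F

Row x=F, y=T, z=T, w=T, v=T: (w & v) = T, ((~(y & x) & ((z -> ~(w | y)) | w | w)) ^ (z | v)) = F, (w & v -> ((~(y & x) & ((z -> ~(w | y)) | w | w)) ^ (z | v))) = F, so the formula = T.
Row x=T, y=F, z=F, w=T, v=F: (w & v) = F, ((~(y & x) & ((z -> ~(w | y)) | w | w)) ^ (z | v)) = T, (w & v -> ((~(y & x) & ((z -> ~(w | y)) | w | w)) ^ (z | v))) = T, so the formula = F.
Row x=T, y=T, z=F, w=F, v=T: (w & v) = F, ((~(y & x) & ((z -> ~(w | y)) | w | w)) ^ (z | v)) = T, (w & v -> ((~(y & x) & ((z -> ~(w | y)) | w | w)) ^ (z | v))) = T, so the formula = F.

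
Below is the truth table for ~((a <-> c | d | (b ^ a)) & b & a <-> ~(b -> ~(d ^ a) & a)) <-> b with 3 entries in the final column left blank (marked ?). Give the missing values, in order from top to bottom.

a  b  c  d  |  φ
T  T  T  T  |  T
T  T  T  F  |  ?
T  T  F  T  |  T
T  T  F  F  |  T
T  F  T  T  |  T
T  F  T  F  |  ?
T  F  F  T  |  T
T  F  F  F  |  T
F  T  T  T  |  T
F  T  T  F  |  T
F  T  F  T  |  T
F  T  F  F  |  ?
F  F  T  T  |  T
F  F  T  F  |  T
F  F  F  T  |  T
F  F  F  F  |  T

Row a=T, b=T, c=T, d=F: ~((a <-> c | d | (b ^ a)) & b & a <-> ~(b -> ~(d ^ a) & a)) = F, so the formula = F.
Row a=T, b=F, c=T, d=F: ~((a <-> c | d | (b ^ a)) & b & a <-> ~(b -> ~(d ^ a) & a)) = F, so the formula = T.
Row a=F, b=T, c=F, d=F: ~((a <-> c | d | (b ^ a)) & b & a <-> ~(b -> ~(d ^ a) & a)) = T, so the formula = T.

F, T, T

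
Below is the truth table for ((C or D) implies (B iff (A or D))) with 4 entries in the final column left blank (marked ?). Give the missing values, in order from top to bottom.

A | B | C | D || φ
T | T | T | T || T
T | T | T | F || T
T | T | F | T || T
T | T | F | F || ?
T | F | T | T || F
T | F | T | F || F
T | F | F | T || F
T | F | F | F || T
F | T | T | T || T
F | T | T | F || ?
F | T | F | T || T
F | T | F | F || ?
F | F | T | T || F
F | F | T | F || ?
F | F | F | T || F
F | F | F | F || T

T, F, T, T

Row A=T, B=T, C=F, D=F: (C or D) = F, (B iff (A or D)) = T, so the formula = T.
Row A=F, B=T, C=T, D=F: (C or D) = T, (B iff (A or D)) = F, so the formula = F.
Row A=F, B=T, C=F, D=F: (C or D) = F, (B iff (A or D)) = F, so the formula = T.
Row A=F, B=F, C=T, D=F: (C or D) = T, (B iff (A or D)) = T, so the formula = T.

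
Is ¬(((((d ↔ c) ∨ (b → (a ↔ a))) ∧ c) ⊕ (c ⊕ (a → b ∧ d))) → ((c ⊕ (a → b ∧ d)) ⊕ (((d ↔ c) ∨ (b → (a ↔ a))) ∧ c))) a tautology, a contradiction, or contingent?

a | b | c | d || φ
T | T | T | T || F
T | T | T | F || F
T | T | F | T || F
T | T | F | F || F
T | F | T | T || F
T | F | T | F || F
T | F | F | T || F
T | F | F | F || F
F | T | T | T || F
F | T | T | F || F
F | T | F | T || F
F | T | F | F || F
F | F | T | T || F
F | F | T | F || F
F | F | F | T || F
F | F | F | F || F
Every row is F, so the formula is a contradiction.

contradiction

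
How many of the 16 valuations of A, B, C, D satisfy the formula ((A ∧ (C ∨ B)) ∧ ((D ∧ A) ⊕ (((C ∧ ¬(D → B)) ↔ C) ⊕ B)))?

A  B  C  D  |  φ
T  T  T  T  |  F
T  T  T  F  |  T
T  T  F  T  |  T
T  T  F  F  |  F
T  F  T  T  |  F
T  F  T  F  |  F
T  F  F  T  |  F
T  F  F  F  |  F
F  T  T  T  |  F
F  T  T  F  |  F
F  T  F  T  |  F
F  T  F  F  |  F
F  F  T  T  |  F
F  F  T  F  |  F
F  F  F  T  |  F
F  F  F  F  |  F
The formula is true on 2 of the 16 rows.

2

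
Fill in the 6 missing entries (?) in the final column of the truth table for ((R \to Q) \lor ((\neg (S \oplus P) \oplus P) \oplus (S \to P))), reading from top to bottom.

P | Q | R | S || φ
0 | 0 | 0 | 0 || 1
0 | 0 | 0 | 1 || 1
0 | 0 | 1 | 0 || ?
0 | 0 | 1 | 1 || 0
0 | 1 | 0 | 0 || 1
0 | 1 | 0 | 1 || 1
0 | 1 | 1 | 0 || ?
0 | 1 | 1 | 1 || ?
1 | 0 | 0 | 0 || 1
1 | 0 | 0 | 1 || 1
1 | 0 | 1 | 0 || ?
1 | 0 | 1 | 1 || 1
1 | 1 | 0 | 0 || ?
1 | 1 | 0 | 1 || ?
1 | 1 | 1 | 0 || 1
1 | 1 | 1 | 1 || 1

Row P=0, Q=0, R=1, S=0: (R \to Q) = 0, ((\neg (S \oplus P) \oplus P) \oplus (S \to P)) = 0, so the formula = 0.
Row P=0, Q=1, R=1, S=0: (R \to Q) = 1, ((\neg (S \oplus P) \oplus P) \oplus (S \to P)) = 0, so the formula = 1.
Row P=0, Q=1, R=1, S=1: (R \to Q) = 1, ((\neg (S \oplus P) \oplus P) \oplus (S \to P)) = 0, so the formula = 1.
Row P=1, Q=0, R=1, S=0: (R \to Q) = 0, ((\neg (S \oplus P) \oplus P) \oplus (S \to P)) = 0, so the formula = 0.
Row P=1, Q=1, R=0, S=0: (R \to Q) = 1, ((\neg (S \oplus P) \oplus P) \oplus (S \to P)) = 0, so the formula = 1.
Row P=1, Q=1, R=0, S=1: (R \to Q) = 1, ((\neg (S \oplus P) \oplus P) \oplus (S \to P)) = 1, so the formula = 1.

0, 1, 1, 0, 1, 1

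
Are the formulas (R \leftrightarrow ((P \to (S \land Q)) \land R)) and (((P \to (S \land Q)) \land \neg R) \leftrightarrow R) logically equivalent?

not equivalent

P  Q  R  S  |  φ  ψ
T  T  T  T  |  T  F
T  T  T  F  |  F  F
T  T  F  T  |  T  F
T  T  F  F  |  T  T
T  F  T  T  |  F  F
T  F  T  F  |  F  F
T  F  F  T  |  T  T
T  F  F  F  |  T  T
F  T  T  T  |  T  F
F  T  T  F  |  T  F
F  T  F  T  |  T  F
F  T  F  F  |  T  F
F  F  T  T  |  T  F
F  F  T  F  |  T  F
F  F  F  T  |  T  F
F  F  F  F  |  T  F
The columns differ at P=T, Q=T, R=T, S=T (φ=T, ψ=F), so they are not equivalent.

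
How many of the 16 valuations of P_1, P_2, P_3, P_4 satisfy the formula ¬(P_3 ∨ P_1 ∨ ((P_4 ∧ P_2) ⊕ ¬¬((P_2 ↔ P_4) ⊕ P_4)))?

1

P_1 | P_2 | P_3 | P_4 || (P_4 ∧ P_2) | (P_2 ↔ P_4) | ((P_2 ↔ P_4) ⊕ P_4) | ¬((P_2 ↔ P_4) ⊕ P_4) | ¬¬((P_2 ↔ P_4) ⊕ P_4) | φ
 1  |  1  |  1  |  1  ||      1      |      1      |          0          |          1           |           0           | 0
 1  |  1  |  1  |  0  ||      0      |      0      |          0          |          1           |           0           | 0
 1  |  1  |  0  |  1  ||      1      |      1      |          0          |          1           |           0           | 0
 1  |  1  |  0  |  0  ||      0      |      0      |          0          |          1           |           0           | 0
 1  |  0  |  1  |  1  ||      0      |      0      |          1          |          0           |           1           | 0
 1  |  0  |  1  |  0  ||      0      |      1      |          1          |          0           |           1           | 0
 1  |  0  |  0  |  1  ||      0      |      0      |          1          |          0           |           1           | 0
 1  |  0  |  0  |  0  ||      0      |      1      |          1          |          0           |           1           | 0
 0  |  1  |  1  |  1  ||      1      |      1      |          0          |          1           |           0           | 0
 0  |  1  |  1  |  0  ||      0      |      0      |          0          |          1           |           0           | 0
 0  |  1  |  0  |  1  ||      1      |      1      |          0          |          1           |           0           | 0
 0  |  1  |  0  |  0  ||      0      |      0      |          0          |          1           |           0           | 1
 0  |  0  |  1  |  1  ||      0      |      0      |          1          |          0           |           1           | 0
 0  |  0  |  1  |  0  ||      0      |      1      |          1          |          0           |           1           | 0
 0  |  0  |  0  |  1  ||      0      |      0      |          1          |          0           |           1           | 0
 0  |  0  |  0  |  0  ||      0      |      1      |          1          |          0           |           1           | 0
The formula is true on 1 of the 16 rows.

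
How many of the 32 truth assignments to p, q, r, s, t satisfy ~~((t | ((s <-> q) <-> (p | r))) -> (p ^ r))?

p | q | r | s | t | φ
- | - | - | - | - | -
T | T | T | T | T | F
T | T | T | T | F | F
T | T | T | F | T | F
T | T | T | F | F | T
T | T | F | T | T | T
T | T | F | T | F | T
T | T | F | F | T | T
T | T | F | F | F | T
T | F | T | T | T | F
T | F | T | T | F | T
T | F | T | F | T | F
T | F | T | F | F | F
T | F | F | T | T | T
T | F | F | T | F | T
T | F | F | F | T | T
T | F | F | F | F | T
F | T | T | T | T | T
F | T | T | T | F | T
F | T | T | F | T | T
F | T | T | F | F | T
F | T | F | T | T | F
F | T | F | T | F | T
F | T | F | F | T | F
F | T | F | F | F | F
F | F | T | T | T | T
F | F | T | T | F | T
F | F | T | F | T | T
F | F | T | F | F | T
F | F | F | T | T | F
F | F | F | T | F | F
F | F | F | F | T | F
F | F | F | F | F | T
The formula is true on 20 of the 32 rows.

20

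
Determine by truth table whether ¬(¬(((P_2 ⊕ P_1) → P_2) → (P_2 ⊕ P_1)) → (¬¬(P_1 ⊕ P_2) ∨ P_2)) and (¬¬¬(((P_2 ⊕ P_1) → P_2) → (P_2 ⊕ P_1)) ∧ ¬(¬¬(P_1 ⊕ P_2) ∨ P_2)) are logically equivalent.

equivalent

 P_1  |  P_2  |   φ   |   ψ  
----- | ----- | ----- | -----
 True |  True | False | False
 True | False | False | False
False |  True | False | False
False | False |  True |  True
The columns for φ and ψ agree on every row, so they are logically equivalent.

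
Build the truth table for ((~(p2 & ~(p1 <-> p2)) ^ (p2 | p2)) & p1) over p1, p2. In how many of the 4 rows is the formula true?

p1 | p2 | φ
-- | -- | -
T  | T  | F
T  | F  | T
F  | T  | F
F  | F  | F
The formula is true on 1 of the 4 rows.

1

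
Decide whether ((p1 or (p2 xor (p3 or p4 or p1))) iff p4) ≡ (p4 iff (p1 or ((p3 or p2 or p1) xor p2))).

not equivalent

p1  p2  p3  p4  |  φ  ψ
T   T   T   T   |  T  T
T   T   T   F   |  F  F
T   T   F   T   |  T  T
T   T   F   F   |  F  F
T   F   T   T   |  T  T
T   F   T   F   |  F  F
T   F   F   T   |  T  T
T   F   F   F   |  F  F
F   T   T   T   |  F  F
F   T   T   F   |  T  T
F   T   F   T   |  F  F
F   T   F   F   |  F  T
F   F   T   T   |  T  T
F   F   T   F   |  F  F
F   F   F   T   |  T  F
F   F   F   F   |  T  T
The columns differ at p1=F, p2=T, p3=F, p4=F (φ=F, ψ=T), so they are not equivalent.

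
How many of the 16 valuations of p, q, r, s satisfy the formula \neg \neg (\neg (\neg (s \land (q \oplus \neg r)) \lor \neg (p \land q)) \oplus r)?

7

p | q | r | s || \neg r | (q \oplus \neg r) | (s \land (q \oplus \neg r)) | (p \land q) | \neg (p \land q) | φ
T | T | T | T ||   F    |         T         |              T              |      T      |        F         | F
T | T | T | F ||   F    |         T         |              F              |      T      |        F         | T
T | T | F | T ||   T    |         F         |              F              |      T      |        F         | F
T | T | F | F ||   T    |         F         |              F              |      T      |        F         | F
T | F | T | T ||   F    |         F         |              F              |      F      |        T         | T
T | F | T | F ||   F    |         F         |              F              |      F      |        T         | T
T | F | F | T ||   T    |         T         |              T              |      F      |        T         | F
T | F | F | F ||   T    |         T         |              F              |      F      |        T         | F
F | T | T | T ||   F    |         T         |              T              |      F      |        T         | T
F | T | T | F ||   F    |         T         |              F              |      F      |        T         | T
F | T | F | T ||   T    |         F         |              F              |      F      |        T         | F
F | T | F | F ||   T    |         F         |              F              |      F      |        T         | F
F | F | T | T ||   F    |         F         |              F              |      F      |        T         | T
F | F | T | F ||   F    |         F         |              F              |      F      |        T         | T
F | F | F | T ||   T    |         T         |              T              |      F      |        T         | F
F | F | F | F ||   T    |         T         |              F              |      F      |        T         | F
The formula is true on 7 of the 16 rows.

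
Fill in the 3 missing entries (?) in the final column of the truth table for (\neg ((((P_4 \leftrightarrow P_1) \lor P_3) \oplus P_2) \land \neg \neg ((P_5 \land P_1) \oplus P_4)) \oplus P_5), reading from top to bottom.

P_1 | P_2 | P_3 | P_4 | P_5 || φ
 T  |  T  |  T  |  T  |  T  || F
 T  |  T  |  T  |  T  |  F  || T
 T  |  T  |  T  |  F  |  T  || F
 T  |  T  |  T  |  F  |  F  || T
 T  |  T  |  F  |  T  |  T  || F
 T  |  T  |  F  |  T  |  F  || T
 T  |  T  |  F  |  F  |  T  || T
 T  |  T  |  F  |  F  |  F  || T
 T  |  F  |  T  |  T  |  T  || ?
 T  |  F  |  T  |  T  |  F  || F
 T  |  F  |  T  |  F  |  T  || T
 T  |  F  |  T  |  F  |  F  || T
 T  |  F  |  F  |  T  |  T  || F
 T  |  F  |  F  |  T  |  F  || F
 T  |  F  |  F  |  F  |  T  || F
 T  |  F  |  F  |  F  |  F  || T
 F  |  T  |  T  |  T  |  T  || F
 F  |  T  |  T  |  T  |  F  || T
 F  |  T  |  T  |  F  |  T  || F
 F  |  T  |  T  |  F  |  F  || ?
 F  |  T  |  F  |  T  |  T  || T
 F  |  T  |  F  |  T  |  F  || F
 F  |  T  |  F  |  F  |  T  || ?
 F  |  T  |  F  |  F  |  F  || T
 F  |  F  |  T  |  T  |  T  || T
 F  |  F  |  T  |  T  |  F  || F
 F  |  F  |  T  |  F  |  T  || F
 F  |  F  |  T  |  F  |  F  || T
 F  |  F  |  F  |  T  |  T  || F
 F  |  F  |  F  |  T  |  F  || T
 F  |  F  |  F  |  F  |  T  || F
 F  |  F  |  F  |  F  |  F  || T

Row P_1=T, P_2=F, P_3=T, P_4=T, P_5=T: \neg ((((P_4 \leftrightarrow P_1) \lor P_3) \oplus P_2) \land \neg \neg ((P_5 \land P_1) \oplus P_4)) = T, so the formula = F.
Row P_1=F, P_2=T, P_3=T, P_4=F, P_5=F: \neg ((((P_4 \leftrightarrow P_1) \lor P_3) \oplus P_2) \land \neg \neg ((P_5 \land P_1) \oplus P_4)) = T, so the formula = T.
Row P_1=F, P_2=T, P_3=F, P_4=F, P_5=T: \neg ((((P_4 \leftrightarrow P_1) \lor P_3) \oplus P_2) \land \neg \neg ((P_5 \land P_1) \oplus P_4)) = T, so the formula = F.

F, T, F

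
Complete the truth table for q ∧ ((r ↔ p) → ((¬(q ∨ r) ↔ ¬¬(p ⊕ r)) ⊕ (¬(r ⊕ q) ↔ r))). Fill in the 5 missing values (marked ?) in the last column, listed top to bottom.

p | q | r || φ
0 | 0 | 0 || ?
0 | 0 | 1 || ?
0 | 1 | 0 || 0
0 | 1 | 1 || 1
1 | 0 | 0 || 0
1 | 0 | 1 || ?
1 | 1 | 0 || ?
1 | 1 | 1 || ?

Row p=0, q=0, r=0: ((r ↔ p) → ((¬(q ∨ r) ↔ ¬¬(p ⊕ r)) ⊕ (¬(r ⊕ q) ↔ r))) = 0, so the formula = 0.
Row p=0, q=0, r=1: ((r ↔ p) → ((¬(q ∨ r) ↔ ¬¬(p ⊕ r)) ⊕ (¬(r ⊕ q) ↔ r))) = 1, so the formula = 0.
Row p=1, q=0, r=1: ((r ↔ p) → ((¬(q ∨ r) ↔ ¬¬(p ⊕ r)) ⊕ (¬(r ⊕ q) ↔ r))) = 1, so the formula = 0.
Row p=1, q=1, r=0: ((r ↔ p) → ((¬(q ∨ r) ↔ ¬¬(p ⊕ r)) ⊕ (¬(r ⊕ q) ↔ r))) = 1, so the formula = 1.
Row p=1, q=1, r=1: ((r ↔ p) → ((¬(q ∨ r) ↔ ¬¬(p ⊕ r)) ⊕ (¬(r ⊕ q) ↔ r))) = 0, so the formula = 0.

0, 0, 0, 1, 0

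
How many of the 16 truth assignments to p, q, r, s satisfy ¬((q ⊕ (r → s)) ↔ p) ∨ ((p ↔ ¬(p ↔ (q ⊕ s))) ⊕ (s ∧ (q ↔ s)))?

p | q | r | s || (r → s) | (q ⊕ (r → s)) | ((q ⊕ (r → s)) ↔ p) | ¬((q ⊕ (r → s)) ↔ p) | (q ⊕ s) | (p ↔ (q ⊕ s)) | ¬(p ↔ (q ⊕ s)) | (p ↔ ¬(p ↔ (q ⊕ s))) | (q ↔ s) | (s ∧ (q ↔ s)) | φ
T | T | T | T ||    T    |       F       |          F          |          T           |    F    |       F       |       T        |          T           |    T    |       T       | T
T | T | T | F ||    F    |       T       |          T          |          F           |    T    |       T       |       F        |          F           |    F    |       F       | F
T | T | F | T ||    T    |       F       |          F          |          T           |    F    |       F       |       T        |          T           |    T    |       T       | T
T | T | F | F ||    T    |       F       |          F          |          T           |    T    |       T       |       F        |          F           |    F    |       F       | T
T | F | T | T ||    T    |       T       |          T          |          F           |    T    |       T       |       F        |          F           |    F    |       F       | F
T | F | T | F ||    F    |       F       |          F          |          T           |    F    |       F       |       T        |          T           |    T    |       F       | T
T | F | F | T ||    T    |       T       |          T          |          F           |    T    |       T       |       F        |          F           |    F    |       F       | F
T | F | F | F ||    T    |       T       |          T          |          F           |    F    |       F       |       T        |          T           |    T    |       F       | T
F | T | T | T ||    T    |       F       |          T          |          F           |    F    |       T       |       F        |          T           |    T    |       T       | F
F | T | T | F ||    F    |       T       |          F          |          T           |    T    |       F       |       T        |          F           |    F    |       F       | T
F | T | F | T ||    T    |       F       |          T          |          F           |    F    |       T       |       F        |          T           |    T    |       T       | F
F | T | F | F ||    T    |       F       |          T          |          F           |    T    |       F       |       T        |          F           |    F    |       F       | F
F | F | T | T ||    T    |       T       |          F          |          T           |    T    |       F       |       T        |          F           |    F    |       F       | T
F | F | T | F ||    F    |       F       |          T          |          F           |    F    |       T       |       F        |          T           |    T    |       F       | T
F | F | F | T ||    T    |       T       |          F          |          T           |    T    |       F       |       T        |          F           |    F    |       F       | T
F | F | F | F ||    T    |       T       |          F          |          T           |    F    |       T       |       F        |          T           |    T    |       F       | T
The formula is true on 10 of the 16 rows.

10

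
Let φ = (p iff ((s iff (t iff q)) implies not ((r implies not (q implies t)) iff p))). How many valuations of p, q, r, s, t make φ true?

p  q  r  s  t  |  φ
0  0  0  0  0  |  0
0  0  0  0  1  |  0
0  0  0  1  0  |  0
0  0  0  1  1  |  0
0  0  1  0  0  |  0
0  0  1  0  1  |  1
0  0  1  1  0  |  1
0  0  1  1  1  |  0
0  1  0  0  0  |  0
0  1  0  0  1  |  0
0  1  0  1  0  |  0
0  1  0  1  1  |  0
0  1  1  0  0  |  0
0  1  1  0  1  |  0
0  1  1  1  0  |  0
0  1  1  1  1  |  1
1  0  0  0  0  |  1
1  0  0  0  1  |  0
1  0  0  1  0  |  0
1  0  0  1  1  |  1
1  0  1  0  0  |  1
1  0  1  0  1  |  1
1  0  1  1  0  |  1
1  0  1  1  1  |  1
1  1  0  0  0  |  0
1  1  0  0  1  |  1
1  1  0  1  0  |  1
1  1  0  1  1  |  0
1  1  1  0  0  |  0
1  1  1  0  1  |  1
1  1  1  1  0  |  1
1  1  1  1  1  |  1
The formula is true on 14 of the 32 rows.

14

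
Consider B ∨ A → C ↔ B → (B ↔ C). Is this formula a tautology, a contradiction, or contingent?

contingent

A | B | C || (((B ∨ A) → C) ↔ (B → (B ↔ C)))
T | T | T ||                T               
T | T | F ||                T               
T | F | T ||                T               
T | F | F ||                F               
F | T | T ||                T               
F | T | F ||                T               
F | F | T ||                T               
F | F | F ||                T               
7 of 8 rows are T, so the formula is contingent.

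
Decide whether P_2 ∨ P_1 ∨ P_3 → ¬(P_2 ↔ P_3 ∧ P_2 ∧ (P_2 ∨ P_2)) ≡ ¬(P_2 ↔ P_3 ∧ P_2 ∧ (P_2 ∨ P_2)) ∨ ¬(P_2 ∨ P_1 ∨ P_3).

equivalent

P_1 | P_2 | P_3 || φ | ψ
 F  |  F  |  F  || T | T
 F  |  F  |  T  || F | F
 F  |  T  |  F  || T | T
 F  |  T  |  T  || F | F
 T  |  F  |  F  || F | F
 T  |  F  |  T  || F | F
 T  |  T  |  F  || T | T
 T  |  T  |  T  || F | F
The columns for φ and ψ agree on every row, so they are logically equivalent.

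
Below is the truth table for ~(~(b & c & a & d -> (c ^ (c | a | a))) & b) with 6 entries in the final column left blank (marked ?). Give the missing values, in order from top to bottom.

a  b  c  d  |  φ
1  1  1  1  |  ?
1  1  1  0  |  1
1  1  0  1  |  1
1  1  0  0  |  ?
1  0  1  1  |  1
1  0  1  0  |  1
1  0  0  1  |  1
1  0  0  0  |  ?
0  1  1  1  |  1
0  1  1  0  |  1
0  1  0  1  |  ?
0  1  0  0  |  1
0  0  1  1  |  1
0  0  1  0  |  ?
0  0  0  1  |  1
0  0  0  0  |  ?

Row a=1, b=1, c=1, d=1: ~(b & c & a & d -> (c ^ (c | a | a))) = 1, (~(b & c & a & d -> (c ^ (c | a | a))) & b) = 1, so the formula = 0.
Row a=1, b=1, c=0, d=0: ~(b & c & a & d -> (c ^ (c | a | a))) = 0, (~(b & c & a & d -> (c ^ (c | a | a))) & b) = 0, so the formula = 1.
Row a=1, b=0, c=0, d=0: ~(b & c & a & d -> (c ^ (c | a | a))) = 0, (~(b & c & a & d -> (c ^ (c | a | a))) & b) = 0, so the formula = 1.
Row a=0, b=1, c=0, d=1: ~(b & c & a & d -> (c ^ (c | a | a))) = 0, (~(b & c & a & d -> (c ^ (c | a | a))) & b) = 0, so the formula = 1.
Row a=0, b=0, c=1, d=0: ~(b & c & a & d -> (c ^ (c | a | a))) = 0, (~(b & c & a & d -> (c ^ (c | a | a))) & b) = 0, so the formula = 1.
Row a=0, b=0, c=0, d=0: ~(b & c & a & d -> (c ^ (c | a | a))) = 0, (~(b & c & a & d -> (c ^ (c | a | a))) & b) = 0, so the formula = 1.

0, 1, 1, 1, 1, 1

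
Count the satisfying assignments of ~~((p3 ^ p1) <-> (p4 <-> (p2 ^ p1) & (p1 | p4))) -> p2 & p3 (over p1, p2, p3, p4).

p1  p2  p3  p4     (p3 ^ p1)  (p2 ^ p1)  (p1 | p4)  ((p2 ^ p1) & (p1 | p4))  (p2 & p3)  φ
T   T   T   T          F          F          T                 F                 T      T
T   T   T   F          F          F          T                 F                 T      T
T   T   F   T          T          F          T                 F                 F      T
T   T   F   F          T          F          T                 F                 F      F
T   F   T   T          F          T          T                 T                 F      T
T   F   T   F          F          T          T                 T                 F      F
T   F   F   T          T          T          T                 T                 F      F
T   F   F   F          T          T          T                 T                 F      T
F   T   T   T          T          T          T                 T                 T      T
F   T   T   F          T          T          F                 F                 T      T
F   T   F   T          F          T          T                 T                 F      T
F   T   F   F          F          T          F                 F                 F      T
F   F   T   T          T          F          T                 F                 F      T
F   F   T   F          T          F          F                 F                 F      F
F   F   F   T          F          F          T                 F                 F      F
F   F   F   F          F          F          F                 F                 F      T
The formula is true on 11 of the 16 rows.

11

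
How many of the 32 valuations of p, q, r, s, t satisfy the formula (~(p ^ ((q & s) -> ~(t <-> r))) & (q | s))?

12

p  q  r  s  t  |  φ
T  T  T  T  T  |  F
T  T  T  T  F  |  T
T  T  T  F  T  |  T
T  T  T  F  F  |  T
T  T  F  T  T  |  T
T  T  F  T  F  |  F
T  T  F  F  T  |  T
T  T  F  F  F  |  T
T  F  T  T  T  |  T
T  F  T  T  F  |  T
T  F  T  F  T  |  F
T  F  T  F  F  |  F
T  F  F  T  T  |  T
T  F  F  T  F  |  T
T  F  F  F  T  |  F
T  F  F  F  F  |  F
F  T  T  T  T  |  T
F  T  T  T  F  |  F
F  T  T  F  T  |  F
F  T  T  F  F  |  F
F  T  F  T  T  |  F
F  T  F  T  F  |  T
F  T  F  F  T  |  F
F  T  F  F  F  |  F
F  F  T  T  T  |  F
F  F  T  T  F  |  F
F  F  T  F  T  |  F
F  F  T  F  F  |  F
F  F  F  T  T  |  F
F  F  F  T  F  |  F
F  F  F  F  T  |  F
F  F  F  F  F  |  F
The formula is true on 12 of the 32 rows.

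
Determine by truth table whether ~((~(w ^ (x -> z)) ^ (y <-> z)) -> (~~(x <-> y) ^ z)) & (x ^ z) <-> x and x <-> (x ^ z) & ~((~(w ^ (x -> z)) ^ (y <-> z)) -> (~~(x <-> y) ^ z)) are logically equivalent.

  x   |   y   |   z   |   w   ||   φ   |   ψ  
 True |  True |  True |  True || False | False
 True |  True |  True | False || False | False
 True |  True | False |  True || False | False
 True |  True | False | False || False | False
 True | False |  True |  True || False | False
 True | False |  True | False || False | False
 True | False | False |  True ||  True |  True
 True | False | False | False || False | False
False |  True |  True |  True ||  True |  True
False |  True |  True | False ||  True |  True
False |  True | False |  True ||  True |  True
False |  True | False | False ||  True |  True
False | False |  True |  True || False | False
False | False |  True | False ||  True |  True
False | False | False |  True ||  True |  True
False | False | False | False ||  True |  True
The columns for φ and ψ agree on every row, so they are logically equivalent.

equivalent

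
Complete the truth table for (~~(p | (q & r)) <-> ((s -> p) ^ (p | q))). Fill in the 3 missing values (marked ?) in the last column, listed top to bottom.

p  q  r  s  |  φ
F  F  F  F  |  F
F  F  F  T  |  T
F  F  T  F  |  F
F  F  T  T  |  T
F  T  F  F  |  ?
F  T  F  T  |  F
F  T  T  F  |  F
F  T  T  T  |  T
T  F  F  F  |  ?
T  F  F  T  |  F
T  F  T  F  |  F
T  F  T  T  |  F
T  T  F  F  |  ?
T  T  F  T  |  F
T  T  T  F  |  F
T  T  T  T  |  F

T, F, F

Row p=F, q=T, r=F, s=F: ~~(p | (q & r)) = F, ((s -> p) ^ (p | q)) = F, so the formula = T.
Row p=T, q=F, r=F, s=F: ~~(p | (q & r)) = T, ((s -> p) ^ (p | q)) = F, so the formula = F.
Row p=T, q=T, r=F, s=F: ~~(p | (q & r)) = T, ((s -> p) ^ (p | q)) = F, so the formula = F.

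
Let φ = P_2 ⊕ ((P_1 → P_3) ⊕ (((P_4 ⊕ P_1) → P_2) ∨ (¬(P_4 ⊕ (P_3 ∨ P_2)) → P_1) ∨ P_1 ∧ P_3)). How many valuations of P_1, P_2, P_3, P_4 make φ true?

9

P_1 | P_2 | P_3 | P_4 | (P_1 → P_3) | (P_4 ⊕ P_1) | ((P_4 ⊕ P_1) → P_2) | (P_3 ∨ P_2) | (P_4 ⊕ (P_3 ∨ P_2)) | ¬(P_4 ⊕ (P_3 ∨ P_2)) | (¬(P_4 ⊕ (P_3 ∨ P_2)) → P_1) | (P_1 ∧ P_3) | φ
--- | --- | --- | --- | ----------- | ----------- | ------------------- | ----------- | ------------------- | -------------------- | ---------------------------- | ----------- | -
 0  |  0  |  0  |  0  |      1      |      0      |          1          |      0      |          0          |          1           |              0               |      0      | 0
 0  |  0  |  0  |  1  |      1      |      1      |          0          |      0      |          1          |          0           |              1               |      0      | 0
 0  |  0  |  1  |  0  |      1      |      0      |          1          |      1      |          1          |          0           |              1               |      0      | 0
 0  |  0  |  1  |  1  |      1      |      1      |          0          |      1      |          0          |          1           |              0               |      0      | 1
 0  |  1  |  0  |  0  |      1      |      0      |          1          |      1      |          1          |          0           |              1               |      0      | 1
 0  |  1  |  0  |  1  |      1      |      1      |          1          |      1      |          0          |          1           |              0               |      0      | 1
 0  |  1  |  1  |  0  |      1      |      0      |          1          |      1      |          1          |          0           |              1               |      0      | 1
 0  |  1  |  1  |  1  |      1      |      1      |          1          |      1      |          0          |          1           |              0               |      0      | 1
 1  |  0  |  0  |  0  |      0      |      1      |          0          |      0      |          0          |          1           |              1               |      0      | 1
 1  |  0  |  0  |  1  |      0      |      0      |          1          |      0      |          1          |          0           |              1               |      0      | 1
 1  |  0  |  1  |  0  |      1      |      1      |          0          |      1      |          1          |          0           |              1               |      1      | 0
 1  |  0  |  1  |  1  |      1      |      0      |          1          |      1      |          0          |          1           |              1               |      1      | 0
 1  |  1  |  0  |  0  |      0      |      1      |          1          |      1      |          1          |          0           |              1               |      0      | 0
 1  |  1  |  0  |  1  |      0      |      0      |          1          |      1      |          0          |          1           |              1               |      0      | 0
 1  |  1  |  1  |  0  |      1      |      1      |          1          |      1      |          1          |          0           |              1               |      1      | 1
 1  |  1  |  1  |  1  |      1      |      0      |          1          |      1      |          0          |          1           |              1               |      1      | 1
The formula is true on 9 of the 16 rows.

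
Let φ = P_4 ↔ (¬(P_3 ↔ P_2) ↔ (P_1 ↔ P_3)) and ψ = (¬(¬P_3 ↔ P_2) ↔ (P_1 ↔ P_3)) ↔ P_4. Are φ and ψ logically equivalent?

not equivalent

P_1 | P_2 | P_3 | P_4 || φ | ψ
 0  |  0  |  0  |  0  || 1 | 0
 0  |  0  |  0  |  1  || 0 | 1
 0  |  0  |  1  |  0  || 1 | 0
 0  |  0  |  1  |  1  || 0 | 1
 0  |  1  |  0  |  0  || 0 | 1
 0  |  1  |  0  |  1  || 1 | 0
 0  |  1  |  1  |  0  || 0 | 1
 0  |  1  |  1  |  1  || 1 | 0
 1  |  0  |  0  |  0  || 0 | 1
 1  |  0  |  0  |  1  || 1 | 0
 1  |  0  |  1  |  0  || 0 | 1
 1  |  0  |  1  |  1  || 1 | 0
 1  |  1  |  0  |  0  || 1 | 0
 1  |  1  |  0  |  1  || 0 | 1
 1  |  1  |  1  |  0  || 1 | 0
 1  |  1  |  1  |  1  || 0 | 1
The columns differ at P_1=0, P_2=0, P_3=0, P_4=0 (φ=1, ψ=0), so they are not equivalent.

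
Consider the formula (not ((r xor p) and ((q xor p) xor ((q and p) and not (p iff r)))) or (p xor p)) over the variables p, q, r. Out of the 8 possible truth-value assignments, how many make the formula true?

p  q  r  |  (r xor p)  (q xor p)  (q and p)  (p iff r)  not (p iff r)  (p xor p)  φ
T  T  T  |      F          F          T          T            F            F      T
T  T  F  |      T          F          T          F            T            F      F
T  F  T  |      F          T          F          T            F            F      T
T  F  F  |      T          T          F          F            T            F      F
F  T  T  |      T          T          F          F            T            F      F
F  T  F  |      F          T          F          T            F            F      T
F  F  T  |      T          F          F          F            T            F      T
F  F  F  |      F          F          F          T            F            F      T
The formula is true on 5 of the 8 rows.

5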